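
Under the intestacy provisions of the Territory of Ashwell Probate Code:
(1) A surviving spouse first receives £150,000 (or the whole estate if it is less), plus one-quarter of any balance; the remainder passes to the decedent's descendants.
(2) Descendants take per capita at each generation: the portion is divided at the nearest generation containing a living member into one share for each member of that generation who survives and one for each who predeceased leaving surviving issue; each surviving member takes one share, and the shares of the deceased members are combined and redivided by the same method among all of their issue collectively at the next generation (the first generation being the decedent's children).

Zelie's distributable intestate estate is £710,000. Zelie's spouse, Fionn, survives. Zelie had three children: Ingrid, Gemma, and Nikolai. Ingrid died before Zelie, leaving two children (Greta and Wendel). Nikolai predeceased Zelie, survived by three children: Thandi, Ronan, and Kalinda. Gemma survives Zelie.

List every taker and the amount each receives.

Fionn first takes £150,000, leaving a balance of £560,000. Fionn then takes one-quarter of the balance (£140,000), for a total of £290,000. The remaining £420,000 passes to the descendants.
The descendants' portion (£420,000) is divided at the children's generation into 3 shares of £140,000. Gemma takes £140,000. The 2 shares of the deceased (Ingrid and Nikolai) are combined into a pool of £280,000.
That pool (£280,000) is divided at the grandchildren's generation equally among Greta, Wendel, Thandi, Ronan, and Kalinda: £56,000 each.

Fionn: £290,000; Greta: £56,000; Wendel: £56,000; Gemma: £140,000; Thandi: £56,000; Ronan: £56,000; Kalinda: £56,000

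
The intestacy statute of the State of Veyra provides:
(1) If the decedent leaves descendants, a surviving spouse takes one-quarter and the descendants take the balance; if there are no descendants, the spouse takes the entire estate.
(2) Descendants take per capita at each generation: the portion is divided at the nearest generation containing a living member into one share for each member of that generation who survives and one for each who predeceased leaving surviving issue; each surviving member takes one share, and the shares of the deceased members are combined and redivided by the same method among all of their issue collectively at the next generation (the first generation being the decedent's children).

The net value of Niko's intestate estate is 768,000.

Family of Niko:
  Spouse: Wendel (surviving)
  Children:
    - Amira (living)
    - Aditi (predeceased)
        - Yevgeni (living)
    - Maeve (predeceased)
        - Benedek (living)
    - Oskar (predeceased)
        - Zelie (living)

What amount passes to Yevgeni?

Yevgeni receives 144,000.

Wendel takes one-quarter of 768,000 = 192,000. The remaining 576,000 passes to the descendants.
The descendants' portion (576,000) is divided at the children's generation into 4 shares of 144,000. Amira takes 144,000. The 3 shares of the deceased (Aditi, Maeve, and Oskar) are combined into a pool of 432,000.
That pool (432,000) is divided at the grandchildren's generation equally among Yevgeni, Benedek, and Zelie: 144,000 each.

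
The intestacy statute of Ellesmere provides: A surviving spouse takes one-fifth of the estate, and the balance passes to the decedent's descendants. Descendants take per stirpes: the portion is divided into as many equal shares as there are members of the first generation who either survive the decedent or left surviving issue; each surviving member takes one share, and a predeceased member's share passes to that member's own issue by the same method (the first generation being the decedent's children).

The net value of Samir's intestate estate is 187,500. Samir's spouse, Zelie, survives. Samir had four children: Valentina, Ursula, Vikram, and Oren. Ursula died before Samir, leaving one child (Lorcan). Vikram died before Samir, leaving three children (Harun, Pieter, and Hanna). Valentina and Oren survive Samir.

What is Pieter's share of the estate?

Zelie takes one-fifth of 187,500 = 37,500. The remaining 150,000 passes to the descendants.
The descendants' portion (150,000) is divided into 4 shares of 37,500: Valentina and Oren each take 37,500; Ursula's 37,500 share passes to Ursula's issue; Vikram's 37,500 share passes to Vikram's issue.
Ursula's share (37,500) passes entirely to Lorcan.
Vikram's share (37,500) is divided into 3 shares of 12,500: Harun, Pieter, and Hanna each take 12,500.

Pieter receives 12,500.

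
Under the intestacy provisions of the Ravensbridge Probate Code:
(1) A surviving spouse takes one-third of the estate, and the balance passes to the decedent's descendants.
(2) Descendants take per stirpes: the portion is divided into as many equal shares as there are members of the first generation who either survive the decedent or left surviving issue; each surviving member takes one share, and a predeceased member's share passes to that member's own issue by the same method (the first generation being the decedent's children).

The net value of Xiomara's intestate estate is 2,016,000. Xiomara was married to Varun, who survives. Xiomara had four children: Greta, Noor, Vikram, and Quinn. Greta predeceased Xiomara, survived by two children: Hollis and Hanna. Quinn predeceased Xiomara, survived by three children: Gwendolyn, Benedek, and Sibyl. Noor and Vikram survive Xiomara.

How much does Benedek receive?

Varun takes one-third of 2,016,000 = 672,000. The remaining 1,344,000 passes to the descendants.
The descendants' portion (1,344,000) is divided into 4 shares of 336,000: Noor and Vikram each take 336,000; Greta's 336,000 share passes to Greta's issue; Quinn's 336,000 share passes to Quinn's issue.
Greta's share (336,000) is divided into 2 shares of 168,000: Hollis and Hanna each take 168,000.
Quinn's share (336,000) is divided into 3 shares of 112,000: Gwendolyn, Benedek, and Sibyl each take 112,000.

Benedek receives 112,000.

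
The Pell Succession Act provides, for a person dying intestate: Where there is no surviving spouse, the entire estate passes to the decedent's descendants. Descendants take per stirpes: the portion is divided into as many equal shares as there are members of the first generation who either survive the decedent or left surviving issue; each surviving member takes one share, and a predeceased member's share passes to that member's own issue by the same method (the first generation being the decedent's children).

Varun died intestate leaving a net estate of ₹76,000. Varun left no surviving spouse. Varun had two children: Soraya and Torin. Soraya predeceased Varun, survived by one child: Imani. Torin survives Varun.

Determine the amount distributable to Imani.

The entire ₹76,000 passes to the descendants.
That amount (₹76,000) is divided into 2 shares of ₹38,000: Torin takes ₹38,000; Soraya's ₹38,000 share passes to Soraya's issue.
Soraya's share (₹38,000) passes entirely to Imani.

Imani receives ₹38,000.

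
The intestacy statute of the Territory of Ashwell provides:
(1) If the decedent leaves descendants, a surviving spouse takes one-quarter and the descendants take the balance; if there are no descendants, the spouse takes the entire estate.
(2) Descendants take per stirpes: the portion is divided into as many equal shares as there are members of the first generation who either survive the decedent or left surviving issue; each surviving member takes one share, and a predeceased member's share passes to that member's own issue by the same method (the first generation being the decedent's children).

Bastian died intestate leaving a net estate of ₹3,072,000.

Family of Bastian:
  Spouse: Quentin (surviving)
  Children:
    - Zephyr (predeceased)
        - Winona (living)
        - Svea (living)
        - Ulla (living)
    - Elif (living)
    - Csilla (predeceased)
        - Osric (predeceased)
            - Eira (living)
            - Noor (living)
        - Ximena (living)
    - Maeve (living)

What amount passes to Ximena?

Quentin takes one-quarter of ₹3,072,000 = ₹768,000. The remaining ₹2,304,000 passes to the descendants.
The descendants' portion (₹2,304,000) is divided into 4 shares of ₹576,000: Elif and Maeve each take ₹576,000; Zephyr's ₹576,000 share passes to Zephyr's issue; Csilla's ₹576,000 share passes to Csilla's issue.
Zephyr's share (₹576,000) is divided into 3 shares of ₹192,000: Winona, Svea, and Ulla each take ₹192,000.
Csilla's share (₹576,000) is divided into 2 shares of ₹288,000: Ximena takes ₹288,000; Osric's ₹288,000 share passes to Osric's issue.
Osric's share (₹288,000) is divided into 2 shares of ₹144,000: Eira and Noor each take ₹144,000.

Ximena receives ₹288,000.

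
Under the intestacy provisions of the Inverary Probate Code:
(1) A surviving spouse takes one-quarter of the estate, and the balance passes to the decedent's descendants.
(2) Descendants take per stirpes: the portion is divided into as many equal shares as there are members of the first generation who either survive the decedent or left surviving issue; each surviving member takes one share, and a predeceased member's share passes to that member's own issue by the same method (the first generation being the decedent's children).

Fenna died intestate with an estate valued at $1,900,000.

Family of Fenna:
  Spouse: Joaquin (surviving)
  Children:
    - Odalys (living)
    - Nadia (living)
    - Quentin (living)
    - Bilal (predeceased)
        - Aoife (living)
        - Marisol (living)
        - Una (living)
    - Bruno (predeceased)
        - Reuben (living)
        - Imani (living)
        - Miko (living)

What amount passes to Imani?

Imani receives $95,000.

Joaquin takes one-quarter of $1,900,000 = $475,000. The remaining $1,425,000 passes to the descendants.
The descendants' portion ($1,425,000) is divided into 5 shares of $285,000: Odalys, Nadia, and Quentin each take $285,000; Bilal's $285,000 share passes to Bilal's issue; Bruno's $285,000 share passes to Bruno's issue.
Bilal's share ($285,000) is divided into 3 shares of $95,000: Aoife, Marisol, and Una each take $95,000.
Bruno's share ($285,000) is divided into 3 shares of $95,000: Reuben, Imani, and Miko each take $95,000.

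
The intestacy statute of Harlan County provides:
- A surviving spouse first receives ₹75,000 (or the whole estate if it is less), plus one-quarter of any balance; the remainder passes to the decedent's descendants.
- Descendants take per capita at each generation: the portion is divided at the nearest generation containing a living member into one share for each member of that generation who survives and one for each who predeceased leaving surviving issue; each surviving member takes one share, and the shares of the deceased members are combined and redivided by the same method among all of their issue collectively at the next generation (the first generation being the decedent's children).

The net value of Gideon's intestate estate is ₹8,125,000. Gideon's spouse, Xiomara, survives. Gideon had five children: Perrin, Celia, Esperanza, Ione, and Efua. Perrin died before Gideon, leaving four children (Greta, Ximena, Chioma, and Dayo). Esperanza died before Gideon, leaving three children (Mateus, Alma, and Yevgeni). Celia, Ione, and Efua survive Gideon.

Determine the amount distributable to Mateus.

Mateus receives ₹345,000.

Xiomara first takes ₹75,000, leaving a balance of ₹8,050,000. Xiomara then takes one-quarter of the balance (₹2,012,500), for a total of ₹2,087,500. The remaining ₹6,037,500 passes to the descendants.
The descendants' portion (₹6,037,500) is divided at the children's generation into 5 shares of ₹1,207,500. Celia, Ione, and Efua each take ₹1,207,500. The 2 shares of the deceased (Perrin and Esperanza) are combined into a pool of ₹2,415,000.
That pool (₹2,415,000) is divided at the grandchildren's generation equally among Greta, Ximena, Chioma, Dayo, Mateus, Alma, and Yevgeni: ₹345,000 each.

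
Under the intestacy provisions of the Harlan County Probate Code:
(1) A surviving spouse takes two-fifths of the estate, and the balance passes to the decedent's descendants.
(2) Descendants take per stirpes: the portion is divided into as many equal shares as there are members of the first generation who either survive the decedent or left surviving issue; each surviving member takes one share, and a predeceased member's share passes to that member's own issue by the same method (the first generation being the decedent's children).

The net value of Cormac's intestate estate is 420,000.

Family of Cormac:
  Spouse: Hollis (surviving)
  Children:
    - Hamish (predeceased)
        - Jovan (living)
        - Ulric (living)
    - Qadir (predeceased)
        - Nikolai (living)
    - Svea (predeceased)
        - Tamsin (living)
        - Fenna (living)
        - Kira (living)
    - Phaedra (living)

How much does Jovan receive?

Jovan receives 31,500.

Hollis takes two-fifths of 420,000 = 168,000. The remaining 252,000 passes to the descendants.
The descendants' portion (252,000) is divided into 4 shares of 63,000: Phaedra takes 63,000; Hamish's 63,000 share passes to Hamish's issue; Qadir's 63,000 share passes to Qadir's issue; Svea's 63,000 share passes to Svea's issue.
Hamish's share (63,000) is divided into 2 shares of 31,500: Jovan and Ulric each take 31,500.
Qadir's share (63,000) passes entirely to Nikolai.
Svea's share (63,000) is divided into 3 shares of 21,000: Tamsin, Fenna, and Kira each take 21,000.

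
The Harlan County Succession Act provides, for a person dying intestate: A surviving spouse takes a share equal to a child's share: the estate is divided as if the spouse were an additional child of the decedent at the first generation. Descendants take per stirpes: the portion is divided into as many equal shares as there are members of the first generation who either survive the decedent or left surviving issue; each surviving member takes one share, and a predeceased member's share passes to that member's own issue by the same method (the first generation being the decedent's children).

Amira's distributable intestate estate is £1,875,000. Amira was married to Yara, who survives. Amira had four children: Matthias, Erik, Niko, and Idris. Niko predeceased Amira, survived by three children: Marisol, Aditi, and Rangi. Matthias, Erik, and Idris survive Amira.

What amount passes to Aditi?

The spouse counts as an additional share at the children's level, so there are 5 primary shares of £375,000. Yara takes one such share (£375,000).
The children's combined portion (£1,500,000) is divided into 4 shares of £375,000: Matthias, Erik, and Idris each take £375,000; Niko's £375,000 share passes to Niko's issue.
Niko's share (£375,000) is divided into 3 shares of £125,000: Marisol, Aditi, and Rangi each take £125,000.

Aditi receives £125,000.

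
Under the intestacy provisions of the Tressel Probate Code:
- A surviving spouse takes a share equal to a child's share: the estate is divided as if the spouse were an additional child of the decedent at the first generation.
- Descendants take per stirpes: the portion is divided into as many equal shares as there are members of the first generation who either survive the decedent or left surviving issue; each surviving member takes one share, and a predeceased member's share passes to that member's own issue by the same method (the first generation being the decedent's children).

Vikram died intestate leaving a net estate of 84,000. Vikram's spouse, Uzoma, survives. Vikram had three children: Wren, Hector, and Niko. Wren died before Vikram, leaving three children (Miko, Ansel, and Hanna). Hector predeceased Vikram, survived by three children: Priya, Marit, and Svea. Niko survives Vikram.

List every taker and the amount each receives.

The spouse counts as an additional share at the children's level, so there are 4 primary shares of 21,000. Uzoma takes one such share (21,000).
The children's combined portion (63,000) is divided into 3 shares of 21,000: Niko takes 21,000; Wren's 21,000 share passes to Wren's issue; Hector's 21,000 share passes to Hector's issue.
Wren's share (21,000) is divided into 3 shares of 7,000: Miko, Ansel, and Hanna each take 7,000.
Hector's share (21,000) is divided into 3 shares of 7,000: Priya, Marit, and Svea each take 7,000.

Uzoma: 21,000; Miko: 7,000; Ansel: 7,000; Hanna: 7,000; Priya: 7,000; Marit: 7,000; Svea: 7,000; Niko: 21,000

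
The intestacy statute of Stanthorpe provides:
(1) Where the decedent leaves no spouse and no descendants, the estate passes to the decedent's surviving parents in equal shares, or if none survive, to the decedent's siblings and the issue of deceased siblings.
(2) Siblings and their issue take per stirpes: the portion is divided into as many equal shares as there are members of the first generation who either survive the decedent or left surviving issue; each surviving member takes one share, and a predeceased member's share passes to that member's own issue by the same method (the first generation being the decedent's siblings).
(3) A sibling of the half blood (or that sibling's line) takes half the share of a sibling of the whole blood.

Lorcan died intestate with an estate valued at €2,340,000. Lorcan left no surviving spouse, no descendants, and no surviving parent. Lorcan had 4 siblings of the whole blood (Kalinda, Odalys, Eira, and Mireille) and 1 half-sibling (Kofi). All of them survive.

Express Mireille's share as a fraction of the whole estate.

The entire €2,340,000 passes to the siblings and their issue.
Counting each half-blood sibling's line as half a unit, there are 9/2 units in €2,340,000, so one unit is €520,000. Whole-blood lines (Kalinda, Odalys, Eira, and Mireille) take €520,000 each; half-blood lines (Kofi) take €260,000 each.

Mireille receives 2/9 of the estate.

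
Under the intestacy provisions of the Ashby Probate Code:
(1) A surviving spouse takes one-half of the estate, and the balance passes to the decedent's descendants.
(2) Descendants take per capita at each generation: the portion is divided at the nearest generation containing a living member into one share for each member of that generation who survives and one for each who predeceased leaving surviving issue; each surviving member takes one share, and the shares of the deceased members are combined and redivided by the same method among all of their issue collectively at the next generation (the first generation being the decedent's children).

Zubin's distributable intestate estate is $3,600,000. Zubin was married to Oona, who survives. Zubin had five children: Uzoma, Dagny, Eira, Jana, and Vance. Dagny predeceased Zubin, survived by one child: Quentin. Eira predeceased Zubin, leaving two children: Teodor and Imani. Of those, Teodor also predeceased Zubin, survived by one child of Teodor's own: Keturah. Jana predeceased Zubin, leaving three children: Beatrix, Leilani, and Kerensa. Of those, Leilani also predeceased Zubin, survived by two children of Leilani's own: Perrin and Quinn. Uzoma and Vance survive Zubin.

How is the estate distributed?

Oona: $1,800,000; Uzoma: $360,000; Quentin: $180,000; Keturah: $120,000; Imani: $180,000; Beatrix: $180,000; Perrin: $120,000; Quinn: $120,000; Kerensa: $180,000; Vance: $360,000

Oona takes one-half of $3,600,000 = $1,800,000. The remaining $1,800,000 passes to the descendants.
The descendants' portion ($1,800,000) is divided at the children's generation into 5 shares of $360,000. Uzoma and Vance each take $360,000. The 3 shares of the deceased (Dagny, Eira, and Jana) are combined into a pool of $1,080,000.
That pool ($1,080,000) is divided at the grandchildren's generation into 6 shares of $180,000. Quentin, Imani, Beatrix, and Kerensa each take $180,000. The 2 shares of the deceased (Teodor and Leilani) are combined into a pool of $360,000.
That pool ($360,000) is divided at the great-grandchildren's generation equally among Keturah, Perrin, and Quinn: $120,000 each.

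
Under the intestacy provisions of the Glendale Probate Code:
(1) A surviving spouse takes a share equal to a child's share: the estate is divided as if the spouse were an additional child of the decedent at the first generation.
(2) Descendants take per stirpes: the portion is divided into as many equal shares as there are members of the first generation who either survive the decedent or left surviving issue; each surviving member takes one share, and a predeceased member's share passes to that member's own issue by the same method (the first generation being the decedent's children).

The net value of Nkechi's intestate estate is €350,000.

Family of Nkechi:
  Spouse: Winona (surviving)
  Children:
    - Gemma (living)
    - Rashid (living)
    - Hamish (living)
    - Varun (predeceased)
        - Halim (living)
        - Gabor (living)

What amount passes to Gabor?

Gabor receives €35,000.

The spouse counts as an additional share at the children's level, so there are 5 primary shares of €70,000. Winona takes one such share (€70,000).
The children's combined portion (€280,000) is divided into 4 shares of €70,000: Gemma, Rashid, and Hamish each take €70,000; Varun's €70,000 share passes to Varun's issue.
Varun's share (€70,000) is divided into 2 shares of €35,000: Halim and Gabor each take €35,000.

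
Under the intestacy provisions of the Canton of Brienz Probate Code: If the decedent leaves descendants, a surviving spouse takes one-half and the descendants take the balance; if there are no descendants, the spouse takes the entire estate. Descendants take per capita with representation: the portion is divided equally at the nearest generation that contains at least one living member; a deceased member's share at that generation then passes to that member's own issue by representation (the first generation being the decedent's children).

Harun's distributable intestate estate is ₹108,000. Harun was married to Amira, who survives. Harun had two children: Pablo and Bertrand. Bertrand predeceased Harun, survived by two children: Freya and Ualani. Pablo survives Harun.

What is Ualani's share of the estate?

Ualani receives ₹13,500.

Amira takes one-half of ₹108,000 = ₹54,000. The remaining ₹54,000 passes to the descendants.
The descendants' portion (₹54,000) is divided into 2 shares of ₹27,000: Pablo takes ₹27,000; Bertrand's ₹27,000 share passes to Bertrand's issue.
Bertrand's share (₹27,000) is divided into 2 shares of ₹13,500: Freya and Ualani each take ₹13,500.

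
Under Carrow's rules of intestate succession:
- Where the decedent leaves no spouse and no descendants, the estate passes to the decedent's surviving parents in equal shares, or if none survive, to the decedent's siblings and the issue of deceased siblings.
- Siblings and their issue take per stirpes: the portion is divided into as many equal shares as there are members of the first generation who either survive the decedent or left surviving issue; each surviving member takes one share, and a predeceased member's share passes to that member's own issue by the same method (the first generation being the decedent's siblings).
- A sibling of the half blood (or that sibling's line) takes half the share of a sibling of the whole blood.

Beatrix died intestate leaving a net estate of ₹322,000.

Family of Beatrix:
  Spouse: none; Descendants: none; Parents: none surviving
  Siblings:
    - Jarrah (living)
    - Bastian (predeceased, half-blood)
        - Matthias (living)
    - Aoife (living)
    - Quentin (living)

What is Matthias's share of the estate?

The entire ₹322,000 passes to the siblings and their issue.
Counting each half-blood sibling's line as half a unit, there are 7/2 units in ₹322,000, so one unit is ₹92,000. Whole-blood lines (Jarrah, Aoife, and Quentin) take ₹92,000 each; half-blood lines (Bastian) take ₹46,000 each.
Bastian's share (₹46,000) passes entirely to Matthias.

Matthias receives ₹46,000.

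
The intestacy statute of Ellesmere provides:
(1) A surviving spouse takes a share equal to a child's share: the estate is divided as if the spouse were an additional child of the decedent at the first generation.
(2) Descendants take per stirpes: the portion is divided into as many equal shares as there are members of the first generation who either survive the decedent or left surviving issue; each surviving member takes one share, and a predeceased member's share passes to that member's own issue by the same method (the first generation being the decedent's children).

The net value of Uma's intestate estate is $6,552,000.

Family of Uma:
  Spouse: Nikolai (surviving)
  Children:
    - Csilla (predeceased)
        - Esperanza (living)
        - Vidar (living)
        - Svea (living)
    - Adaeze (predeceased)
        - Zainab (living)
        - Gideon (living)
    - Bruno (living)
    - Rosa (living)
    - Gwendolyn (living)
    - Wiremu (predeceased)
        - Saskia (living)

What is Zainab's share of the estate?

The spouse counts as an additional share at the children's level, so there are 7 primary shares of $936,000. Nikolai takes one such share ($936,000).
The children's combined portion ($5,616,000) is divided into 6 shares of $936,000: Bruno, Rosa, and Gwendolyn each take $936,000; Csilla's $936,000 share passes to Csilla's issue; Adaeze's $936,000 share passes to Adaeze's issue; Wiremu's $936,000 share passes to Wiremu's issue.
Csilla's share ($936,000) is divided into 3 shares of $312,000: Esperanza, Vidar, and Svea each take $312,000.
Adaeze's share ($936,000) is divided into 2 shares of $468,000: Zainab and Gideon each take $468,000.
Wiremu's share ($936,000) passes entirely to Saskia.

Zainab receives $468,000.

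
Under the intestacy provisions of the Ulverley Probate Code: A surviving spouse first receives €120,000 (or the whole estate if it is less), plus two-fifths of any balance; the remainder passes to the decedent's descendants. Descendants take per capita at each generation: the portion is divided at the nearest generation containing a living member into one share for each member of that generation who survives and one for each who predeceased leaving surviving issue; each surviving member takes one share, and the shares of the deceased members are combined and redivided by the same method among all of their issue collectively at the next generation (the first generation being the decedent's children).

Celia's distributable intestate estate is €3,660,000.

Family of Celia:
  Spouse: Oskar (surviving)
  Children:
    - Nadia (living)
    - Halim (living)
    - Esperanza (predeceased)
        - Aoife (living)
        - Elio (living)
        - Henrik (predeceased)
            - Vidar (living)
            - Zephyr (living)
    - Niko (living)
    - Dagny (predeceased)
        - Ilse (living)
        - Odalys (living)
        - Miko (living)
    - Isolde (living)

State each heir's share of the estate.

Oskar first takes €120,000, leaving a balance of €3,540,000. Oskar then takes two-fifths of the balance (€1,416,000), for a total of €1,536,000. The remaining €2,124,000 passes to the descendants.
The descendants' portion (€2,124,000) is divided at the children's generation into 6 shares of €354,000. Nadia, Halim, Niko, and Isolde each take €354,000. The 2 shares of the deceased (Esperanza and Dagny) are combined into a pool of €708,000.
That pool (€708,000) is divided at the grandchildren's generation into 6 shares of €118,000. Aoife, Elio, Ilse, Odalys, and Miko each take €118,000. The remaining share for the deceased Henrik (€118,000) is carried to the next generation.
That pool (€118,000) is divided at the great-grandchildren's generation equally among Vidar and Zephyr: €59,000 each.

Oskar: €1,536,000; Nadia: €354,000; Halim: €354,000; Aoife: €118,000; Elio: €118,000; Vidar: €59,000; Zephyr: €59,000; Niko: €354,000; Ilse: €118,000; Odalys: €118,000; Miko: €118,000; Isolde: €354,000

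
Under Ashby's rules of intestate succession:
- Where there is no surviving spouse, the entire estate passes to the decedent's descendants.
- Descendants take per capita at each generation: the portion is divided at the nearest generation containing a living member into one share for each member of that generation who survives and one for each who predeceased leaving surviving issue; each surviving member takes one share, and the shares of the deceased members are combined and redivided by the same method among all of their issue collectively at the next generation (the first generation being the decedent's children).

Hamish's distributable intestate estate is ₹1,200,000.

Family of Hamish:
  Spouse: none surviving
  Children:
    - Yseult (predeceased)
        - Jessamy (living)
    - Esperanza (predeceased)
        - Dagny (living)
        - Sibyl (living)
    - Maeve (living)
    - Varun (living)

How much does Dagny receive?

Dagny receives ₹200,000.

The entire ₹1,200,000 passes to the descendants.
That amount (₹1,200,000) is divided at the children's generation into 4 shares of ₹300,000. Maeve and Varun each take ₹300,000. The 2 shares of the deceased (Yseult and Esperanza) are combined into a pool of ₹600,000.
That pool (₹600,000) is divided at the grandchildren's generation equally among Jessamy, Dagny, and Sibyl: ₹200,000 each.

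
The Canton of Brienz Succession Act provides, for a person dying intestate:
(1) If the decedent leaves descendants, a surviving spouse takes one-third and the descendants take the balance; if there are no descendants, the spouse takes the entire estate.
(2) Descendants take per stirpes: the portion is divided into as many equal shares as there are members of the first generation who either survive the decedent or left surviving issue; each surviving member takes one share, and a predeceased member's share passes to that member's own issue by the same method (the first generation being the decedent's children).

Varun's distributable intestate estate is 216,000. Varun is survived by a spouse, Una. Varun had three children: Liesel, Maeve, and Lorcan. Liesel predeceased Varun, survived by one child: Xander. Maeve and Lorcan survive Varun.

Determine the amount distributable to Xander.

Una takes one-third of 216,000 = 72,000. The remaining 144,000 passes to the descendants.
The descendants' portion (144,000) is divided into 3 shares of 48,000: Maeve and Lorcan each take 48,000; Liesel's 48,000 share passes to Liesel's issue.
Liesel's share (48,000) passes entirely to Xander.

Xander receives 48,000.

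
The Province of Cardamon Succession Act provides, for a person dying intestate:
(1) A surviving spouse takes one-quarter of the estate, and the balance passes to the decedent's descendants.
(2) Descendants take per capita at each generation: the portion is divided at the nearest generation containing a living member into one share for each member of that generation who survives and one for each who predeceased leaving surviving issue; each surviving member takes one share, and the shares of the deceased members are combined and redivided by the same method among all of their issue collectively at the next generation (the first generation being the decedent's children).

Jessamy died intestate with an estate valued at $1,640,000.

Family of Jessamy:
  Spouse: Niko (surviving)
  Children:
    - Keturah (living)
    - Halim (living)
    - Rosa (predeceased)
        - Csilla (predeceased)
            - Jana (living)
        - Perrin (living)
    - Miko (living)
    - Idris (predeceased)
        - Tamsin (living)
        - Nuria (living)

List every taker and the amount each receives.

Niko: $410,000; Keturah: $246,000; Halim: $246,000; Jana: $123,000; Perrin: $123,000; Miko: $246,000; Tamsin: $123,000; Nuria: $123,000

Niko takes one-quarter of $1,640,000 = $410,000. The remaining $1,230,000 passes to the descendants.
The descendants' portion ($1,230,000) is divided at the children's generation into 5 shares of $246,000. Keturah, Halim, and Miko each take $246,000. The 2 shares of the deceased (Rosa and Idris) are combined into a pool of $492,000.
That pool ($492,000) is divided at the grandchildren's generation into 4 shares of $123,000. Perrin, Tamsin, and Nuria each take $123,000. The remaining share for the deceased Csilla ($123,000) is carried to the next generation.
That pool ($123,000) passes entirely to Jana, the sole taker at the great-grandchildren's generation.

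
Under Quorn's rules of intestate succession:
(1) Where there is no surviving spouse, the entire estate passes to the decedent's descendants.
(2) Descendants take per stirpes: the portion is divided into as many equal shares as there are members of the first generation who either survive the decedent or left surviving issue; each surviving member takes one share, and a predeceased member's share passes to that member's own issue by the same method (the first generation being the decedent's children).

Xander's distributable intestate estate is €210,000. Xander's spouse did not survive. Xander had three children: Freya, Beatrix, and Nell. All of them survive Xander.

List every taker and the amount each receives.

Freya: €70,000; Beatrix: €70,000; Nell: €70,000

The entire €210,000 passes to the descendants.
That amount (€210,000) is divided into 3 shares of €70,000: Freya, Beatrix, and Nell each take €70,000.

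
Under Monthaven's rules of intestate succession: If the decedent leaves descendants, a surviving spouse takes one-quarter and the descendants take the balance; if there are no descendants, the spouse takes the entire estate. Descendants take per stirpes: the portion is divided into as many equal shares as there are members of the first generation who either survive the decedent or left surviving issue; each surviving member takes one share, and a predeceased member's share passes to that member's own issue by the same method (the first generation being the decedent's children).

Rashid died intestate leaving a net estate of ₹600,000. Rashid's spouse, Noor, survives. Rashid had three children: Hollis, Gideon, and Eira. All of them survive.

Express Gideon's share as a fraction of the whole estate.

Gideon receives 1/4 of the estate.

Noor takes one-quarter of ₹600,000 = ₹150,000. The remaining ₹450,000 passes to the descendants.
The descendants' portion (₹450,000) is divided into 3 shares of ₹150,000: Hollis, Gideon, and Eira each take ₹150,000.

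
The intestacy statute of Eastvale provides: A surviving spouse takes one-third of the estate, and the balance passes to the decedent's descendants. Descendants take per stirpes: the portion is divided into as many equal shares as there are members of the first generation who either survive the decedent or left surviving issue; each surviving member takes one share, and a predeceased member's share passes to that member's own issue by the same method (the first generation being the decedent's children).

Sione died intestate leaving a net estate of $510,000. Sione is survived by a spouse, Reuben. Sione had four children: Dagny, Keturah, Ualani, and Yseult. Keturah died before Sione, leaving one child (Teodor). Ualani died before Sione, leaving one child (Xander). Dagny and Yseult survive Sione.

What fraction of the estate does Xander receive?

Reuben takes one-third of $510,000 = $170,000. The remaining $340,000 passes to the descendants.
The descendants' portion ($340,000) is divided into 4 shares of $85,000: Dagny and Yseult each take $85,000; Keturah's $85,000 share passes to Keturah's issue; Ualani's $85,000 share passes to Ualani's issue.
Keturah's share ($85,000) passes entirely to Teodor.
Ualani's share ($85,000) passes entirely to Xander.

Xander receives 1/6 of the estate.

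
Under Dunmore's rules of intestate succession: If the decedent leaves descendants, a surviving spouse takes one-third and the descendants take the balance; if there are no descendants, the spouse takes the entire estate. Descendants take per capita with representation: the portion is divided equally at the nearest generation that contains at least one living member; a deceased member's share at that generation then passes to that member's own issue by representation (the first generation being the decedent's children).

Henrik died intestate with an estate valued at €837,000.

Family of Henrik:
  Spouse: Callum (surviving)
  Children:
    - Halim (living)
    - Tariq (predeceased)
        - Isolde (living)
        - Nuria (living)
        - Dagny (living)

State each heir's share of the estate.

Callum takes one-third of €837,000 = €279,000. The remaining €558,000 passes to the descendants.
The descendants' portion (€558,000) is divided into 2 shares of €279,000: Halim takes €279,000; Tariq's €279,000 share passes to Tariq's issue.
Tariq's share (€279,000) is divided into 3 shares of €93,000: Isolde, Nuria, and Dagny each take €93,000.

Callum: €279,000; Halim: €279,000; Isolde: €93,000; Nuria: €93,000; Dagny: €93,000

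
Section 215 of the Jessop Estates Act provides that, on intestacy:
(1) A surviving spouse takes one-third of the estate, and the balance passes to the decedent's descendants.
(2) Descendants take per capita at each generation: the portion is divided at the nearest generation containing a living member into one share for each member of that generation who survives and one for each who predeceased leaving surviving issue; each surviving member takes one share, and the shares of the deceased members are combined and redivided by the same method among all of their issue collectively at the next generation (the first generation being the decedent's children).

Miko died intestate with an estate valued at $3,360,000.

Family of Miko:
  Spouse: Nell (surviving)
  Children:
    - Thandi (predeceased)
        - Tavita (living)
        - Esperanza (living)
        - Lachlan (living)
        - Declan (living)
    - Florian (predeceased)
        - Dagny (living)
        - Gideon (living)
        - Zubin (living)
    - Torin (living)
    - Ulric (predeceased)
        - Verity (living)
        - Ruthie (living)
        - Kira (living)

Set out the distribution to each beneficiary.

Nell takes one-third of $3,360,000 = $1,120,000. The remaining $2,240,000 passes to the descendants.
The descendants' portion ($2,240,000) is divided at the children's generation into 4 shares of $560,000. Torin takes $560,000. The 3 shares of the deceased (Thandi, Florian, and Ulric) are combined into a pool of $1,680,000.
That pool ($1,680,000) is divided at the grandchildren's generation equally among Tavita, Esperanza, Lachlan, Declan, Dagny, Gideon, Zubin, Verity, Ruthie, and Kira: $168,000 each.

Nell: $1,120,000; Tavita: $168,000; Esperanza: $168,000; Lachlan: $168,000; Declan: $168,000; Dagny: $168,000; Gideon: $168,000; Zubin: $168,000; Torin: $560,000; Verity: $168,000; Ruthie: $168,000; Kira: $168,000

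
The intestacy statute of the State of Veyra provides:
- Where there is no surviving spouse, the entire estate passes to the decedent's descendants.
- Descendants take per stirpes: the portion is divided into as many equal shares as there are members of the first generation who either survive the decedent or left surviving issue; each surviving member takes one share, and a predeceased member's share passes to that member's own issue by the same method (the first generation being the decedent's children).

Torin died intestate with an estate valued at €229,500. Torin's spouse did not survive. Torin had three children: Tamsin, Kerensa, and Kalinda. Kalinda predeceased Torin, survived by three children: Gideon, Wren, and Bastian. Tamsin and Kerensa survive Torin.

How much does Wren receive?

Wren receives €25,500.

The entire €229,500 passes to the descendants.
That amount (€229,500) is divided into 3 shares of €76,500: Tamsin and Kerensa each take €76,500; Kalinda's €76,500 share passes to Kalinda's issue.
Kalinda's share (€76,500) is divided into 3 shares of €25,500: Gideon, Wren, and Bastian each take €25,500.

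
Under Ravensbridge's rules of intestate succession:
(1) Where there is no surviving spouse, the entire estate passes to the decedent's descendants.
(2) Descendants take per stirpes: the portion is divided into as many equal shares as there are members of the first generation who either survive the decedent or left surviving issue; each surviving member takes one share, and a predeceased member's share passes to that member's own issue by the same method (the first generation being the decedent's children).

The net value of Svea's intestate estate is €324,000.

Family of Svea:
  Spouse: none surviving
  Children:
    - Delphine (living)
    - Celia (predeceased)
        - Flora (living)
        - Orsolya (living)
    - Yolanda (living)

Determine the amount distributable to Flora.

The entire €324,000 passes to the descendants.
That amount (€324,000) is divided into 3 shares of €108,000: Delphine and Yolanda each take €108,000; Celia's €108,000 share passes to Celia's issue.
Celia's share (€108,000) is divided into 2 shares of €54,000: Flora and Orsolya each take €54,000.

Flora receives €54,000.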